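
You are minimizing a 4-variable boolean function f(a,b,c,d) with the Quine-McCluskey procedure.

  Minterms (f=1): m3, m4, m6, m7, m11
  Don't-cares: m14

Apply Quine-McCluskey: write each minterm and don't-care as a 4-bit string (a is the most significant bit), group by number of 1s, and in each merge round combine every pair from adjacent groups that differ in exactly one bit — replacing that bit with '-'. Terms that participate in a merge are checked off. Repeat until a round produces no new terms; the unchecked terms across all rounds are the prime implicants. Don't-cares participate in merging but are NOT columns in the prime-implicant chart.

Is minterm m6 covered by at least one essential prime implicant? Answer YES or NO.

size-2^0 implicants → 0011(✓)  0100(✓)  0110(✓)  0111(✓)  1011(✓)  1110(✓)
size-2^1 implicants → -011  -110  0-11  01-0  011-
Unchecked terms (primes): -011, -110, 0-11, 01-0, 011-
Minterm coverage:
  m3 ⊆ -011,0-11
  m4 ⊆ 01-0 [E]
  m6 ⊆ -110,01-0,011-
  m7 ⊆ 0-11,011-
  m11 ⊆ -011 [E]
E = {-011, 01-0}

YES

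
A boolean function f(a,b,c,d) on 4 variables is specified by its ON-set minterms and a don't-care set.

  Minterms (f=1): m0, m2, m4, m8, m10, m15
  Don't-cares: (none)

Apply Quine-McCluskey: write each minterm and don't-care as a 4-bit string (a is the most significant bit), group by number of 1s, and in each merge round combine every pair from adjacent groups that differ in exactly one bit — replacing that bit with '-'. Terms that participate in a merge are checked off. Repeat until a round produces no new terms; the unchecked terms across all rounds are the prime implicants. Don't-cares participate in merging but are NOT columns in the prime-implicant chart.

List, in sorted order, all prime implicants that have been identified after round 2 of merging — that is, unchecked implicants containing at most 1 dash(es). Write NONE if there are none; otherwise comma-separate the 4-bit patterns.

0-00, 1111

size-2^0 implicants → 0000(✓)  0010(✓)  0100(✓)  1000(✓)  1010(✓)  1111
size-2^1 implicants → -000(✓)  -010(✓)  0-00  00-0(✓)  10-0(✓)
size-2^2 implicants → -0-0
Unchecked terms (primes): -0-0, 0-00, 1111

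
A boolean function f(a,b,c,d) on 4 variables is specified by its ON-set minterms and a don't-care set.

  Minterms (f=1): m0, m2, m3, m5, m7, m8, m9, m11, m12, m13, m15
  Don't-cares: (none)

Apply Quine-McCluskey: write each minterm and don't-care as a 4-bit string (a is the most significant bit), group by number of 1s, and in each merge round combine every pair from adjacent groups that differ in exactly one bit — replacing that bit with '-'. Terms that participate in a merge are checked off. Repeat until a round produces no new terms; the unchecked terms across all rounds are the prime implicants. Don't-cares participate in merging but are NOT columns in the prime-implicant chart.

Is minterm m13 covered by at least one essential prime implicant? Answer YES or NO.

Round 0: 0000✓ 0010✓ 0011✓ 0101✓ 0111✓ 1000✓ 1001✓ 1011✓ 1100✓ 1101✓ 1111✓
Round 1: -000 -011✓ -101✓ -111✓ 0-11✓ 00-0 001- 01-1✓ 1-00✓ 1-01✓ 1-11✓ 10-1✓ 100-✓ 11-1✓ 110-✓
Round 2: --11 -1-1 1--1 1-0-
PIs = {--11, -000, -1-1, 00-0, 001-, 1--1, 1-0-}
Coverage chart:
  m0: -000,00-0
  m2: 00-0,001-
  m3: --11,001-
  m5: -1-1 ←essential
  m7: --11,-1-1
  m8: -000,1-0-
  m9: 1--1,1-0-
  m11: --11,1--1
  m12: 1-0- ←essential
  m13: -1-1,1--1,1-0-
  m15: --11,-1-1,1--1
Essential: -1-1, 1-0-

YES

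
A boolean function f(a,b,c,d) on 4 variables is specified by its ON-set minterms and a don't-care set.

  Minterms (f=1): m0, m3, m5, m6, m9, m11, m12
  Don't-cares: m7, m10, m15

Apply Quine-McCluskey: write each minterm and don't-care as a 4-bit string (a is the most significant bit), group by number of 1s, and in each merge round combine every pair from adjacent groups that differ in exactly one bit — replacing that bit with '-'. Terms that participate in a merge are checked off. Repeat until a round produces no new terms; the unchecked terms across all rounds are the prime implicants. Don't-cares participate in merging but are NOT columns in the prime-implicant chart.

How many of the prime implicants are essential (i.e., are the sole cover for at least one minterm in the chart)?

6

size-2^0 implicants → 0000  0011(✓)  0101(✓)  0110(✓)  0111(✓)  1001(✓)  1010(✓)  1011(✓)  1100  1111(✓)
size-2^1 implicants → -011(✓)  -111(✓)  0-11(✓)  01-1  011-  1-11(✓)  10-1  101-
size-2^2 implicants → --11
Unchecked terms (primes): --11, 0000, 01-1, 011-, 10-1, 101-, 1100
Minterm coverage:
  m0 ⊆ 0000 [E]
  m3 ⊆ --11 [E]
  m5 ⊆ 01-1 [E]
  m6 ⊆ 011- [E]
  m9 ⊆ 10-1 [E]
  m11 ⊆ --11,10-1,101-
  m12 ⊆ 1100 [E]
E = {--11, 0000, 01-1, 011-, 10-1, 1100}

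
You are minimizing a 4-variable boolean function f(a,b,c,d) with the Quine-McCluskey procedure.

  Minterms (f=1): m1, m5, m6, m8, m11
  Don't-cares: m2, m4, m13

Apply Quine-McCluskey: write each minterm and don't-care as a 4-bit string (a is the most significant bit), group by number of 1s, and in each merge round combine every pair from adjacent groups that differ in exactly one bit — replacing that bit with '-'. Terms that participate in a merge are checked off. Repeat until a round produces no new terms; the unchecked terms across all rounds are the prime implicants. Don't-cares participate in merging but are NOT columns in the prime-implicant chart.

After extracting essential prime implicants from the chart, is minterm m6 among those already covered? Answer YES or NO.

[col 0] 0001*, 0010*, 0100*, 0101*, 0110*, 1000, 1011, 1101*
[col 1] -101, 0-01, 0-10, 01-0, 010-
Prime implicants: -101, 0-01, 0-10, 01-0, 010-, 1000, 1011
PI chart (minterm → PIs covering it):
  1 | 0-01  (sole → essential)
  5 | -101,0-01,010-
  6 | 0-10,01-0
  8 | 1000  (sole → essential)
  11 | 1011  (sole → essential)
Essential prime implicants: 0-01, 1000, 1011

NO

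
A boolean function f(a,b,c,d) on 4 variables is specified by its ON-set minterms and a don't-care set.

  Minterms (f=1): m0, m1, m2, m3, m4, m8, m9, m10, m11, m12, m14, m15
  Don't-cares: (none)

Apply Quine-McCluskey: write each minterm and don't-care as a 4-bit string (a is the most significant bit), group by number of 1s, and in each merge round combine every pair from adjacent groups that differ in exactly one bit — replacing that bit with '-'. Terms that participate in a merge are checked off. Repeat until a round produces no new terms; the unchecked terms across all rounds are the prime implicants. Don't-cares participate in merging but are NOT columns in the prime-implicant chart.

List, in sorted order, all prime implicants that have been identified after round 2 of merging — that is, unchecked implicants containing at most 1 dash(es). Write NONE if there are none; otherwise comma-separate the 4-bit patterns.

NONE

size-2^0 implicants → 0000(✓)  0001(✓)  0010(✓)  0011(✓)  0100(✓)  1000(✓)  1001(✓)  1010(✓)  1011(✓)  1100(✓)  1110(✓)  1111(✓)
size-2^1 implicants → -000(✓)  -001(✓)  -010(✓)  -011(✓)  -100(✓)  0-00(✓)  00-0(✓)  00-1(✓)  000-(✓)  001-(✓)  1-00(✓)  1-10(✓)  1-11(✓)  10-0(✓)  10-1(✓)  100-(✓)  101-(✓)  11-0(✓)  111-(✓)
size-2^2 implicants → --00  -0-0(✓)  -0-1(✓)  -00-(✓)  -01-(✓)  00--(✓)  1--0  1-1-  10--(✓)
size-2^3 implicants → -0--
Unchecked terms (primes): --00, -0--, 1--0, 1-1-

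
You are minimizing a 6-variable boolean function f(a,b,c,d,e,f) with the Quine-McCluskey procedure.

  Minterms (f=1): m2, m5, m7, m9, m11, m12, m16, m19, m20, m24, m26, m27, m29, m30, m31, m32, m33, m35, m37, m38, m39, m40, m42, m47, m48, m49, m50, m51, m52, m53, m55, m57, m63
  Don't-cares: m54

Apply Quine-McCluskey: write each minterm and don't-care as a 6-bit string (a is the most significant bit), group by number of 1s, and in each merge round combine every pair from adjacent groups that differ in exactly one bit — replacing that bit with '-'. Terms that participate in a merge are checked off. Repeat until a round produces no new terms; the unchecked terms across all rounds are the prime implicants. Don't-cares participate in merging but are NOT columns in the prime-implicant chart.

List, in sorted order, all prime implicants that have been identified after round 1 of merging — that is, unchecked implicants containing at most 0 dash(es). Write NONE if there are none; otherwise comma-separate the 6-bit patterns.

000010, 001100

size-2^0 implicants → 000010  000101(✓)  000111(✓)  001001(✓)  001011(✓)  001100  010000(✓)  010011(✓)  010100(✓)  011000(✓)  011010(✓)  011011(✓)  011101(✓)  011110(✓)  011111(✓)  100000(✓)  100001(✓)  100011(✓)  100101(✓)  100110(✓)  100111(✓)  101000(✓)  101010(✓)  101111(✓)  110000(✓)  110001(✓)  110010(✓)  110011(✓)  110100(✓)  110101(✓)  110110(✓)  110111(✓)  111001(✓)  111111(✓)
size-2^1 implicants → -00101(✓)  -00111(✓)  -10000(✓)  -10011  -10100(✓)  -11111  0-1011  0001-1(✓)  0010-1  01-000  01-011  010-00(✓)  011-10(✓)  011-11(✓)  0110-0  01101-(✓)  0111-1  01111-(✓)  1-0000(✓)  1-0001(✓)  1-0011(✓)  1-0101(✓)  1-0110(✓)  1-0111(✓)  1-1111(✓)  10-000  10-111(✓)  100-01(✓)  100-11(✓)  1000-1(✓)  10000-(✓)  1001-1(✓)  10011-(✓)  1010-0  11-001  11-111(✓)  110-00(✓)  110-01(✓)  110-10(✓)  110-11(✓)  1100-0(✓)  1100-1(✓)  11000-(✓)  11001-(✓)  1101-0(✓)  1101-1(✓)  11010-(✓)  11011-(✓)
size-2^2 implicants → -001-1  -10-00  011-1-  1--111  1-0-01(✓)  1-0-11(✓)  1-00-1(✓)  1-000-  1-01-1(✓)  1-011-  100--1(✓)  110--0(✓)  110--1(✓)  110-0-(✓)  110-1-(✓)  1100--(✓)  1101--(✓)
size-2^3 implicants → 1-0--1  110---
Unchecked terms (primes): -001-1, -10-00, -10011, -11111, 0-1011, 000010, 0010-1, 001100, 01-000, 01-011, 011-1-, 0110-0, 0111-1, 1--111, 1-0--1, 1-000-, 1-011-, 10-000, 1010-0, 11-001, 110---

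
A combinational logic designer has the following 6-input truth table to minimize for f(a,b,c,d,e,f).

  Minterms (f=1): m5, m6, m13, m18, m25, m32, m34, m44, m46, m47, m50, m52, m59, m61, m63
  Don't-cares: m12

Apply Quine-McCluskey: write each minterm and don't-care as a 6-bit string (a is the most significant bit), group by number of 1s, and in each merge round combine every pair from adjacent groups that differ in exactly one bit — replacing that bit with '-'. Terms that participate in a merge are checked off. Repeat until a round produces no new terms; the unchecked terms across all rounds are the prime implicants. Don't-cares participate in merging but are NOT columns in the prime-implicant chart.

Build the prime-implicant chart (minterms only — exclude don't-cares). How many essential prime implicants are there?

8

Round 0: 000101✓ 000110 001100✓ 001101✓ 010010✓ 011001 100000✓ 100010✓ 101100✓ 101110✓ 101111✓ 110010✓ 110100 111011✓ 111101✓ 111111✓
Round 1: -01100 -10010 00-101 00110- 1-0010 1-1111 1000-0 1011-0 10111- 111-11 1111-1
PIs = {-01100, -10010, 00-101, 000110, 00110-, 011001, 1-0010, 1-1111, 1000-0, 1011-0, 10111-, 110100, 111-11, 1111-1}
Coverage chart:
  m5: 00-101 ←essential
  m6: 000110 ←essential
  m13: 00-101,00110-
  m18: -10010 ←essential
  m25: 011001 ←essential
  m32: 1000-0 ←essential
  m34: 1-0010,1000-0
  m44: -01100,1011-0
  m46: 1011-0,10111-
  m47: 1-1111,10111-
  m50: -10010,1-0010
  m52: 110100 ←essential
  m59: 111-11 ←essential
  m61: 1111-1 ←essential
  m63: 1-1111,111-11,1111-1
Essential: -10010, 00-101, 000110, 011001, 1000-0, 110100, 111-11, 1111-1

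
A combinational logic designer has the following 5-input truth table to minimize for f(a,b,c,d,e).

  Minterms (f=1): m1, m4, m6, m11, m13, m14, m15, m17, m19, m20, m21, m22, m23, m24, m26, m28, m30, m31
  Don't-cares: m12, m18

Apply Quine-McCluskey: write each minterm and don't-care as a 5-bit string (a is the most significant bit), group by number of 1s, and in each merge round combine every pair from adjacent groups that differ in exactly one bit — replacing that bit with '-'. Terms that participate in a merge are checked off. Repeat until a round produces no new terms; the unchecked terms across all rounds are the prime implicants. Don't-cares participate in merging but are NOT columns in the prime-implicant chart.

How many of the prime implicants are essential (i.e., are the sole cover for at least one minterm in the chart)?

5

Round 0: 00001✓ 00100✓ 00110✓ 01011✓ 01100✓ 01101✓ 01110✓ 01111✓ 10001✓ 10010✓ 10011✓ 10100✓ 10101✓ 10110✓ 10111✓ 11000✓ 11010✓ 11100✓ 11110✓ 11111✓
Round 1: -0001 -0100✓ -0110✓ -1100✓ -1110✓ -1111✓ 0-100✓ 0-110✓ 001-0✓ 01-11 011-0✓ 011-1✓ 0110-✓ 0111-✓ 1-010✓ 1-100✓ 1-110✓ 1-111✓ 10-01✓ 10-10✓ 10-11✓ 100-1✓ 1001-✓ 101-0✓ 101-1✓ 1010-✓ 1011-✓ 11-00✓ 11-10✓ 110-0✓ 111-0✓ 1111-✓
Round 2: --100✓ --110✓ -01-0✓ -11-0✓ -111- 0-1-0✓ 011-- 1--10 1-1-0✓ 1-11- 10--1 10-1- 101-- 11--0
Round 3: --1-0
PIs = {--1-0, -0001, -111-, 01-11, 011--, 1--10, 1-11-, 10--1, 10-1-, 101--, 11--0}
Coverage chart:
  m1: -0001 ←essential
  m4: --1-0 ←essential
  m6: --1-0 ←essential
  m11: 01-11 ←essential
  m13: 011-- ←essential
  m14: --1-0,-111-,011--
  m15: -111-,01-11,011--
  m17: -0001,10--1
  m19: 10--1,10-1-
  m20: --1-0,101--
  m21: 10--1,101--
  m22: --1-0,1--10,1-11-,10-1-,101--
  m23: 1-11-,10--1,10-1-,101--
  m24: 11--0 ←essential
  m26: 1--10,11--0
  m28: --1-0,11--0
  m30: --1-0,-111-,1--10,1-11-,11--0
  m31: -111-,1-11-
Essential: --1-0, -0001, 01-11, 011--, 11--0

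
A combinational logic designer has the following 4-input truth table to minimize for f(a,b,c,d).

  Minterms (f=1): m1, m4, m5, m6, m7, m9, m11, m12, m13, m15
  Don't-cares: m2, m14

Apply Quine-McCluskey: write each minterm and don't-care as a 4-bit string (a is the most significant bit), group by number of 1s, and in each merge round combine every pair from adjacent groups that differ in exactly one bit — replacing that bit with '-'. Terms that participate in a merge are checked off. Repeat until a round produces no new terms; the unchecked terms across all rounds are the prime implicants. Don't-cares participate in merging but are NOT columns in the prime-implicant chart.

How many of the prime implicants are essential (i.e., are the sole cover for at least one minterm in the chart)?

3

Round 0: 0001✓ 0010✓ 0100✓ 0101✓ 0110✓ 0111✓ 1001✓ 1011✓ 1100✓ 1101✓ 1110✓ 1111✓
Round 1: -001✓ -100✓ -101✓ -110✓ -111✓ 0-01✓ 0-10 01-0✓ 01-1✓ 010-✓ 011-✓ 1-01✓ 1-11✓ 10-1✓ 11-0✓ 11-1✓ 110-✓ 111-✓
Round 2: --01 -1-0✓ -1-1✓ -10-✓ -11-✓ 01--✓ 1--1 11--✓
Round 3: -1--
PIs = {--01, -1--, 0-10, 1--1}
Coverage chart:
  m1: --01 ←essential
  m4: -1-- ←essential
  m5: --01,-1--
  m6: -1--,0-10
  m7: -1-- ←essential
  m9: --01,1--1
  m11: 1--1 ←essential
  m12: -1-- ←essential
  m13: --01,-1--,1--1
  m15: -1--,1--1
Essential: --01, -1--, 1--1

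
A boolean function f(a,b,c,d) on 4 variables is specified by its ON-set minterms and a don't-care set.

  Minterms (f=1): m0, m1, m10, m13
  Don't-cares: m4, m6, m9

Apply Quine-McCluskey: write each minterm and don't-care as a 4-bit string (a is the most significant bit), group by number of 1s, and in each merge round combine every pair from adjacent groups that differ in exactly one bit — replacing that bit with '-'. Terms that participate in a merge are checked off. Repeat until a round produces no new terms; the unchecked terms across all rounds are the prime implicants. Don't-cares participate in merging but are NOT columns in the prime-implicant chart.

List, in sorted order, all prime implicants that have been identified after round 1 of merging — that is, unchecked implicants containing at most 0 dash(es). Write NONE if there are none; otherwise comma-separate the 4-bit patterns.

size-2^0 implicants → 0000(✓)  0001(✓)  0100(✓)  0110(✓)  1001(✓)  1010  1101(✓)
size-2^1 implicants → -001  0-00  000-  01-0  1-01
Unchecked terms (primes): -001, 0-00, 000-, 01-0, 1-01, 1010

1010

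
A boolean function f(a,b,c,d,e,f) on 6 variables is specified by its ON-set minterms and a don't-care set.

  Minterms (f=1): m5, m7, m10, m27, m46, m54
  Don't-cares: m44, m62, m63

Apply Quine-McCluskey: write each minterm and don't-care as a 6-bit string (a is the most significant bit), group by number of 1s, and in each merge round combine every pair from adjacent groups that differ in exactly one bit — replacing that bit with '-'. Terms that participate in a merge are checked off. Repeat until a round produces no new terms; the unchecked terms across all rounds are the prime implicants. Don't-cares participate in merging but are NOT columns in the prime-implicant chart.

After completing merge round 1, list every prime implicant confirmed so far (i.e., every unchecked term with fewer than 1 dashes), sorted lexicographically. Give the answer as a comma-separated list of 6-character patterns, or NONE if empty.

Round 0: 000101✓ 000111✓ 001010 011011 101100✓ 101110✓ 110110✓ 111110✓ 111111✓
Round 1: 0001-1 1-1110 1011-0 11-110 11111-
PIs = {0001-1, 001010, 011011, 1-1110, 1011-0, 11-110, 11111-}

001010, 011011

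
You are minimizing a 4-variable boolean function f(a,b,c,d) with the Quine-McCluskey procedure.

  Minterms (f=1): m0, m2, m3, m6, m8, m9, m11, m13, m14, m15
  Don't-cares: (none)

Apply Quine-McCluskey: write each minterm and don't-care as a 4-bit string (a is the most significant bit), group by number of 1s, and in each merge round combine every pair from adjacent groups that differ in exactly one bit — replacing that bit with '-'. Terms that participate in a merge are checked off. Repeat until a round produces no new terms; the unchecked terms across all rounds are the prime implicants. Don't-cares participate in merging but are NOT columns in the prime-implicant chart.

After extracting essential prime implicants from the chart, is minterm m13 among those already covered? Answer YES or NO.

YES

size-2^0 implicants → 0000(✓)  0010(✓)  0011(✓)  0110(✓)  1000(✓)  1001(✓)  1011(✓)  1101(✓)  1110(✓)  1111(✓)
size-2^1 implicants → -000  -011  -110  0-10  00-0  001-  1-01(✓)  1-11(✓)  10-1(✓)  100-  11-1(✓)  111-
size-2^2 implicants → 1--1
Unchecked terms (primes): -000, -011, -110, 0-10, 00-0, 001-, 1--1, 100-, 111-
Minterm coverage:
  m0 ⊆ -000,00-0
  m2 ⊆ 0-10,00-0,001-
  m3 ⊆ -011,001-
  m6 ⊆ -110,0-10
  m8 ⊆ -000,100-
  m9 ⊆ 1--1,100-
  m11 ⊆ -011,1--1
  m13 ⊆ 1--1 [E]
  m14 ⊆ -110,111-
  m15 ⊆ 1--1,111-
E = {1--1}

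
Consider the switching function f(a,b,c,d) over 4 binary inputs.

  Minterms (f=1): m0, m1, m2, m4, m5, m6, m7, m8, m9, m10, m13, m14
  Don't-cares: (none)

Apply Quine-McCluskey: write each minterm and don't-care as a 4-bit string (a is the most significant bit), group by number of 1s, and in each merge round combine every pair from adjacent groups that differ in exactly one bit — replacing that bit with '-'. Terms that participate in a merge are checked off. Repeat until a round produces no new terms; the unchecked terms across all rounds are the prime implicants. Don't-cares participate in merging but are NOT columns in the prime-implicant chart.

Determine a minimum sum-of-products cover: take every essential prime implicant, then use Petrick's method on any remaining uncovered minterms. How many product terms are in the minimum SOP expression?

4

[col 0] 0000*, 0001*, 0010*, 0100*, 0101*, 0110*, 0111*, 1000*, 1001*, 1010*, 1101*, 1110*
[col 1] -000*, -001*, -010*, -101*, -110*, 0-00*, 0-01*, 0-10*, 00-0*, 000-*, 01-0*, 01-1*, 010-*, 011-*, 1-01*, 1-10*, 10-0*, 100-*
[col 2] --01, --10, -0-0, -00-, 0--0, 0-0-, 01--
Prime implicants: --01, --10, -0-0, -00-, 0--0, 0-0-, 01--
PI chart (minterm → PIs covering it):
  0 | -0-0,-00-,0--0,0-0-
  1 | --01,-00-,0-0-
  2 | --10,-0-0,0--0
  4 | 0--0,0-0-,01--
  5 | --01,0-0-,01--
  6 | --10,0--0,01--
  7 | 01--  (sole → essential)
  8 | -0-0,-00-
  9 | --01,-00-
  10 | --10,-0-0
  13 | --01  (sole → essential)
  14 | --10  (sole → essential)
Essential prime implicants: --01, --10, 01--
Petrick residual → -0-0
Minimum SOP uses 4 PIs: c'd + cd' + b'd' + a'b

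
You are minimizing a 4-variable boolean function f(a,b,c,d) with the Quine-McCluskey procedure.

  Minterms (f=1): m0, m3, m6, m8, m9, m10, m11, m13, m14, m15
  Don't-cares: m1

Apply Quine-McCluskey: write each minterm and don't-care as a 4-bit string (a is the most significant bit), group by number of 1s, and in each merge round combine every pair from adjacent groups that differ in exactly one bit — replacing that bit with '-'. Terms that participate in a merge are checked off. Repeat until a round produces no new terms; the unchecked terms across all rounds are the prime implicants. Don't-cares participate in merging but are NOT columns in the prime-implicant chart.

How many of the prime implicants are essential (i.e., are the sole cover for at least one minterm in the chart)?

size-2^0 implicants → 0000(✓)  0001(✓)  0011(✓)  0110(✓)  1000(✓)  1001(✓)  1010(✓)  1011(✓)  1101(✓)  1110(✓)  1111(✓)
size-2^1 implicants → -000(✓)  -001(✓)  -011(✓)  -110  00-1(✓)  000-(✓)  1-01(✓)  1-10(✓)  1-11(✓)  10-0(✓)  10-1(✓)  100-(✓)  101-(✓)  11-1(✓)  111-(✓)
size-2^2 implicants → -0-1  -00-  1--1  1-1-  10--
Unchecked terms (primes): -0-1, -00-, -110, 1--1, 1-1-, 10--
Minterm coverage:
  m0 ⊆ -00- [E]
  m3 ⊆ -0-1 [E]
  m6 ⊆ -110 [E]
  m8 ⊆ -00-,10--
  m9 ⊆ -0-1,-00-,1--1,10--
  m10 ⊆ 1-1-,10--
  m11 ⊆ -0-1,1--1,1-1-,10--
  m13 ⊆ 1--1 [E]
  m14 ⊆ -110,1-1-
  m15 ⊆ 1--1,1-1-
E = {-0-1, -00-, -110, 1--1}

4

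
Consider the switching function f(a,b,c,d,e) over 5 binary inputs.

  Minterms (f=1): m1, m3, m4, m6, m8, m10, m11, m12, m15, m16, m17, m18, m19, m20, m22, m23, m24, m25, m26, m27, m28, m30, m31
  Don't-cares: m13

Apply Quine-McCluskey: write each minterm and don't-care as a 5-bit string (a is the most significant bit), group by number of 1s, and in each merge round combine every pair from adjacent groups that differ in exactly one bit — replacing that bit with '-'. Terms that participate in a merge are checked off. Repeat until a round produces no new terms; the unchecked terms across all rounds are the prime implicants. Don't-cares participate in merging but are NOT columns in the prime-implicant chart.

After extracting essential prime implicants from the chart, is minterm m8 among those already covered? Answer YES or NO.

size-2^0 implicants → 00001(✓)  00011(✓)  00100(✓)  00110(✓)  01000(✓)  01010(✓)  01011(✓)  01100(✓)  01101(✓)  01111(✓)  10000(✓)  10001(✓)  10010(✓)  10011(✓)  10100(✓)  10110(✓)  10111(✓)  11000(✓)  11001(✓)  11010(✓)  11011(✓)  11100(✓)  11110(✓)  11111(✓)
size-2^1 implicants → -0001(✓)  -0011(✓)  -0100(✓)  -0110(✓)  -1000(✓)  -1010(✓)  -1011(✓)  -1100(✓)  -1111(✓)  0-011(✓)  0-100(✓)  000-1(✓)  001-0(✓)  01-00(✓)  01-11(✓)  010-0(✓)  0101-(✓)  011-1  0110-  1-000(✓)  1-001(✓)  1-010(✓)  1-011(✓)  1-100(✓)  1-110(✓)  1-111(✓)  10-00(✓)  10-10(✓)  10-11(✓)  100-0(✓)  100-1(✓)  1000-(✓)  1001-(✓)  101-0(✓)  1011-(✓)  11-00(✓)  11-10(✓)  11-11(✓)  110-0(✓)  110-1(✓)  1100-(✓)  1101-(✓)  111-0(✓)  1111-(✓)
size-2^2 implicants → --011  --100  -00-1  -01-0  -1-00  -1-11  -10-0  -101-  1--00(✓)  1--10(✓)  1--11(✓)  1-0-0(✓)  1-0-1(✓)  1-00-(✓)  1-01-(✓)  1-1-0(✓)  1-11-(✓)  10--0(✓)  10-1-(✓)  100--(✓)  11--0(✓)  11-1-(✓)  110--(✓)
size-2^3 implicants → 1---0  1--1-  1-0--
Unchecked terms (primes): --011, --100, -00-1, -01-0, -1-00, -1-11, -10-0, -101-, 011-1, 0110-, 1---0, 1--1-, 1-0--
Minterm coverage:
  m1 ⊆ -00-1 [E]
  m3 ⊆ --011,-00-1
  m4 ⊆ --100,-01-0
  m6 ⊆ -01-0 [E]
  m8 ⊆ -1-00,-10-0
  m10 ⊆ -10-0,-101-
  m11 ⊆ --011,-1-11,-101-
  m12 ⊆ --100,-1-00,0110-
  m15 ⊆ -1-11,011-1
  m16 ⊆ 1---0,1-0--
  m17 ⊆ -00-1,1-0--
  m18 ⊆ 1---0,1--1-,1-0--
  m19 ⊆ --011,-00-1,1--1-,1-0--
  m20 ⊆ --100,-01-0,1---0
  m22 ⊆ -01-0,1---0,1--1-
  m23 ⊆ 1--1- [E]
  m24 ⊆ -1-00,-10-0,1---0,1-0--
  m25 ⊆ 1-0-- [E]
  m26 ⊆ -10-0,-101-,1---0,1--1-,1-0--
  m27 ⊆ --011,-1-11,-101-,1--1-,1-0--
  m28 ⊆ --100,-1-00,1---0
  m30 ⊆ 1---0,1--1-
  m31 ⊆ -1-11,1--1-
E = {-00-1, -01-0, 1--1-, 1-0--}

NO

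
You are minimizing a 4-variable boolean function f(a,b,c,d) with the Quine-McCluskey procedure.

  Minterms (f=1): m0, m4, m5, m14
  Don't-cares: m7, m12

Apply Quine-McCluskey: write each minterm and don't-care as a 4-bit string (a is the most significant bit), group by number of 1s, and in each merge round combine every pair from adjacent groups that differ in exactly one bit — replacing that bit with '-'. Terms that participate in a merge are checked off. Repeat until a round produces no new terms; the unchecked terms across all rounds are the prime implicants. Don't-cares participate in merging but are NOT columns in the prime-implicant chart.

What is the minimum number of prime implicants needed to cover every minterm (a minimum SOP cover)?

3

size-2^0 implicants → 0000(✓)  0100(✓)  0101(✓)  0111(✓)  1100(✓)  1110(✓)
size-2^1 implicants → -100  0-00  01-1  010-  11-0
Unchecked terms (primes): -100, 0-00, 01-1, 010-, 11-0
Minterm coverage:
  m0 ⊆ 0-00 [E]
  m4 ⊆ -100,0-00,010-
  m5 ⊆ 01-1,010-
  m14 ⊆ 11-0 [E]
E = {0-00, 11-0}
Petrick residual → 01-1
Cover = a'c'd' + a'bd + abd'  |cover|=3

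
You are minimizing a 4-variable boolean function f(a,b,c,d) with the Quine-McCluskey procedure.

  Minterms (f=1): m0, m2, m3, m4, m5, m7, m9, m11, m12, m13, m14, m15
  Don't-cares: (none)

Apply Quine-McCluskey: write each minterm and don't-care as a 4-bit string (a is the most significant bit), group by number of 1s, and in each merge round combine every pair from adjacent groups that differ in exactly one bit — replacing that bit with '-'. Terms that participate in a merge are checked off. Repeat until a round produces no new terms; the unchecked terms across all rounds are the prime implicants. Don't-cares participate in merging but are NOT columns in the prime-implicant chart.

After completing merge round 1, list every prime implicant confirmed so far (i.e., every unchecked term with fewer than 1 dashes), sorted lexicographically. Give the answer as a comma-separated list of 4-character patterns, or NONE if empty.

NONE

size-2^0 implicants → 0000(✓)  0010(✓)  0011(✓)  0100(✓)  0101(✓)  0111(✓)  1001(✓)  1011(✓)  1100(✓)  1101(✓)  1110(✓)  1111(✓)
size-2^1 implicants → -011(✓)  -100(✓)  -101(✓)  -111(✓)  0-00  0-11(✓)  00-0  001-  01-1(✓)  010-(✓)  1-01(✓)  1-11(✓)  10-1(✓)  11-0(✓)  11-1(✓)  110-(✓)  111-(✓)
size-2^2 implicants → --11  -1-1  -10-  1--1  11--
Unchecked terms (primes): --11, -1-1, -10-, 0-00, 00-0, 001-, 1--1, 11--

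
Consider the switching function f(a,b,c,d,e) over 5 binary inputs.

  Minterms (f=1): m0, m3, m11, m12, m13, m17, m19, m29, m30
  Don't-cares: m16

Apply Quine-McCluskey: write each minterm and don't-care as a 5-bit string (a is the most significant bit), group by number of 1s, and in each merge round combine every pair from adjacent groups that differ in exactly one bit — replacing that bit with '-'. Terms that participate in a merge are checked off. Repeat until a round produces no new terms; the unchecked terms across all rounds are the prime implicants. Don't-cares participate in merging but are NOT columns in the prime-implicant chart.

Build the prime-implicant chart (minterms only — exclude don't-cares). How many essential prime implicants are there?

5

size-2^0 implicants → 00000(✓)  00011(✓)  01011(✓)  01100(✓)  01101(✓)  10000(✓)  10001(✓)  10011(✓)  11101(✓)  11110
size-2^1 implicants → -0000  -0011  -1101  0-011  0110-  100-1  1000-
Unchecked terms (primes): -0000, -0011, -1101, 0-011, 0110-, 100-1, 1000-, 11110
Minterm coverage:
  m0 ⊆ -0000 [E]
  m3 ⊆ -0011,0-011
  m11 ⊆ 0-011 [E]
  m12 ⊆ 0110- [E]
  m13 ⊆ -1101,0110-
  m17 ⊆ 100-1,1000-
  m19 ⊆ -0011,100-1
  m29 ⊆ -1101 [E]
  m30 ⊆ 11110 [E]
E = {-0000, -1101, 0-011, 0110-, 11110}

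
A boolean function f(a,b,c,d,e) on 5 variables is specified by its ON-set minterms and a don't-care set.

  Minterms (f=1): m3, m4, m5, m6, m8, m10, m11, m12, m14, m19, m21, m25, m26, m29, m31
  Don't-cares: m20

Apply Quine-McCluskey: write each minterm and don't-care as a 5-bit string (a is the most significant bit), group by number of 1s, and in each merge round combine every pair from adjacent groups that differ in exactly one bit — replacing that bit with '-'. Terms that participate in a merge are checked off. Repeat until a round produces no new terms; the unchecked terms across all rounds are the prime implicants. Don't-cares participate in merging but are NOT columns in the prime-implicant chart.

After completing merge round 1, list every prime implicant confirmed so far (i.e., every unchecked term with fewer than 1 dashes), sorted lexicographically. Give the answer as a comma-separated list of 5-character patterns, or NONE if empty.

[col 0] 00011*, 00100*, 00101*, 00110*, 01000*, 01010*, 01011*, 01100*, 01110*, 10011*, 10100*, 10101*, 11001*, 11010*, 11101*, 11111*
[col 1] -0011, -0100*, -0101*, -1010, 0-011, 0-100*, 0-110*, 001-0*, 0010-*, 01-00*, 01-10*, 010-0*, 0101-, 011-0*, 1-101, 1010-*, 11-01, 111-1
[col 2] -010-, 0-1-0, 01--0
Prime implicants: -0011, -010-, -1010, 0-011, 0-1-0, 01--0, 0101-, 1-101, 11-01, 111-1

NONE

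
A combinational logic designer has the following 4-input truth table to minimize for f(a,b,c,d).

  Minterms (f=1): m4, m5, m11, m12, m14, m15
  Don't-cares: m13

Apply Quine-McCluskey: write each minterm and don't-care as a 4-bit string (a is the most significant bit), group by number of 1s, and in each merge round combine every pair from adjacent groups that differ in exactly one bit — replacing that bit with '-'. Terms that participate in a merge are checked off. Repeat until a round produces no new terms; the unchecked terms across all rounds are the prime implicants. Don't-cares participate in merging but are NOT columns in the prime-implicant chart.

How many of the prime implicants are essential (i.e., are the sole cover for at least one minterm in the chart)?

3

Round 0: 0100✓ 0101✓ 1011✓ 1100✓ 1101✓ 1110✓ 1111✓
Round 1: -100✓ -101✓ 010-✓ 1-11 11-0✓ 11-1✓ 110-✓ 111-✓
Round 2: -10- 11--
PIs = {-10-, 1-11, 11--}
Coverage chart:
  m4: -10- ←essential
  m5: -10- ←essential
  m11: 1-11 ←essential
  m12: -10-,11--
  m14: 11-- ←essential
  m15: 1-11,11--
Essential: -10-, 1-11, 11--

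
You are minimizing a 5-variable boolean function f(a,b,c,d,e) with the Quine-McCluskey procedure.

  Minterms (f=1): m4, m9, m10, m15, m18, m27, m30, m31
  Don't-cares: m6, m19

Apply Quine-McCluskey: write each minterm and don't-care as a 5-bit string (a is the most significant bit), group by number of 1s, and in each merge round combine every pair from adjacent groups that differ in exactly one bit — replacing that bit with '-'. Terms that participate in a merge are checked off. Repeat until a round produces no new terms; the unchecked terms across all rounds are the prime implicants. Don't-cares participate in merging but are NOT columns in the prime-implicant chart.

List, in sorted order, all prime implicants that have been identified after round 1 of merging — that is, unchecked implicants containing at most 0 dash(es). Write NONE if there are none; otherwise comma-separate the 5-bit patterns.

01001, 01010

Round 0: 00100✓ 00110✓ 01001 01010 01111✓ 10010✓ 10011✓ 11011✓ 11110✓ 11111✓
Round 1: -1111 001-0 1-011 1001- 11-11 1111-
PIs = {-1111, 001-0, 01001, 01010, 1-011, 1001-, 11-11, 1111-}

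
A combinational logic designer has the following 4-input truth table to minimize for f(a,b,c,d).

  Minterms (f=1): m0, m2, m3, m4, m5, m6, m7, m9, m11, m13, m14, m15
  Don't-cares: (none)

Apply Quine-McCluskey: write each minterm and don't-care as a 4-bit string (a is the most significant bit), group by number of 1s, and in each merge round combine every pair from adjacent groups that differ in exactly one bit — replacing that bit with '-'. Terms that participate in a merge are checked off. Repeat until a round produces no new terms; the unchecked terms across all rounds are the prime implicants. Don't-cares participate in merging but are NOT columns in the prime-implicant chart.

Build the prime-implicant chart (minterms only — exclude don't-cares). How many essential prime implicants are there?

Round 0: 0000✓ 0010✓ 0011✓ 0100✓ 0101✓ 0110✓ 0111✓ 1001✓ 1011✓ 1101✓ 1110✓ 1111✓
Round 1: -011✓ -101✓ -110✓ -111✓ 0-00✓ 0-10✓ 0-11✓ 00-0✓ 001-✓ 01-0✓ 01-1✓ 010-✓ 011-✓ 1-01✓ 1-11✓ 10-1✓ 11-1✓ 111-✓
Round 2: --11 -1-1 -11- 0--0 0-1- 01-- 1--1
PIs = {--11, -1-1, -11-, 0--0, 0-1-, 01--, 1--1}
Coverage chart:
  m0: 0--0 ←essential
  m2: 0--0,0-1-
  m3: --11,0-1-
  m4: 0--0,01--
  m5: -1-1,01--
  m6: -11-,0--0,0-1-,01--
  m7: --11,-1-1,-11-,0-1-,01--
  m9: 1--1 ←essential
  m11: --11,1--1
  m13: -1-1,1--1
  m14: -11- ←essential
  m15: --11,-1-1,-11-,1--1
Essential: -11-, 0--0, 1--1

3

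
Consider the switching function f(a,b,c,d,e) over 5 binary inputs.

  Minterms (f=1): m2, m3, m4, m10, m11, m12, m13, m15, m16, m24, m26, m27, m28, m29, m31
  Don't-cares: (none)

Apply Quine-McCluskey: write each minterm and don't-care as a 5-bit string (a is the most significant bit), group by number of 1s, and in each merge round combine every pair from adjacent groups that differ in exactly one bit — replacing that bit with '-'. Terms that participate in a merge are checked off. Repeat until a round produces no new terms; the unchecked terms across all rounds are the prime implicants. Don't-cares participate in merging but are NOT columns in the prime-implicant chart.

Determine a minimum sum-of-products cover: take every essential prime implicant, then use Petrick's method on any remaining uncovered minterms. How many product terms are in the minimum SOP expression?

6

Round 0: 00010✓ 00011✓ 00100✓ 01010✓ 01011✓ 01100✓ 01101✓ 01111✓ 10000✓ 11000✓ 11010✓ 11011✓ 11100✓ 11101✓ 11111✓
Round 1: -1010✓ -1011✓ -1100✓ -1101✓ -1111✓ 0-010✓ 0-011✓ 0-100 0001-✓ 01-11✓ 0101-✓ 011-1✓ 0110-✓ 1-000 11-00 11-11✓ 110-0 1101-✓ 111-1✓ 1110-✓
Round 2: -1-11 -101- -11-1 -110- 0-01-
PIs = {-1-11, -101-, -11-1, -110-, 0-01-, 0-100, 1-000, 11-00, 110-0}
Coverage chart:
  m2: 0-01- ←essential
  m3: 0-01- ←essential
  m4: 0-100 ←essential
  m10: -101-,0-01-
  m11: -1-11,-101-,0-01-
  m12: -110-,0-100
  m13: -11-1,-110-
  m15: -1-11,-11-1
  m16: 1-000 ←essential
  m24: 1-000,11-00,110-0
  m26: -101-,110-0
  m27: -1-11,-101-
  m28: -110-,11-00
  m29: -11-1,-110-
  m31: -1-11,-11-1
Essential: 0-01-, 0-100, 1-000
Petrick residual → -1-11, -101-, -110-
Min cover (6 terms): bde + bc'd + bcd' + a'c'd + a'cd'e' + ac'd'e'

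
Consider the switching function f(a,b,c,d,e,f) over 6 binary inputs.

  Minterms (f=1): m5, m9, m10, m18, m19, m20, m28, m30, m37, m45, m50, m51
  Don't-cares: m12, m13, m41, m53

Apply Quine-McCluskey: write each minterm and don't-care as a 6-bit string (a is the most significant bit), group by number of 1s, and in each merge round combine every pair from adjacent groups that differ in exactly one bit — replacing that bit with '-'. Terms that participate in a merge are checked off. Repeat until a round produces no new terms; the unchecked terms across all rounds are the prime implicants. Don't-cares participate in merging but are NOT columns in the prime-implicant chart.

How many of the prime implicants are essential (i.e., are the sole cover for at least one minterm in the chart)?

6

size-2^0 implicants → 000101(✓)  001001(✓)  001010  001100(✓)  001101(✓)  010010(✓)  010011(✓)  010100(✓)  011100(✓)  011110(✓)  100101(✓)  101001(✓)  101101(✓)  110010(✓)  110011(✓)  110101(✓)
size-2^1 implicants → -00101(✓)  -01001(✓)  -01101(✓)  -10010(✓)  -10011(✓)  0-1100  00-101(✓)  001-01(✓)  00110-  01-100  01001-(✓)  0111-0  1-0101  10-101(✓)  101-01(✓)  11001-(✓)
size-2^2 implicants → -0-101  -01-01  -1001-
Unchecked terms (primes): -0-101, -01-01, -1001-, 0-1100, 001010, 00110-, 01-100, 0111-0, 1-0101
Minterm coverage:
  m5 ⊆ -0-101 [E]
  m9 ⊆ -01-01 [E]
  m10 ⊆ 001010 [E]
  m18 ⊆ -1001- [E]
  m19 ⊆ -1001- [E]
  m20 ⊆ 01-100 [E]
  m28 ⊆ 0-1100,01-100,0111-0
  m30 ⊆ 0111-0 [E]
  m37 ⊆ -0-101,1-0101
  m45 ⊆ -0-101,-01-01
  m50 ⊆ -1001- [E]
  m51 ⊆ -1001- [E]
E = {-0-101, -01-01, -1001-, 001010, 01-100, 0111-0}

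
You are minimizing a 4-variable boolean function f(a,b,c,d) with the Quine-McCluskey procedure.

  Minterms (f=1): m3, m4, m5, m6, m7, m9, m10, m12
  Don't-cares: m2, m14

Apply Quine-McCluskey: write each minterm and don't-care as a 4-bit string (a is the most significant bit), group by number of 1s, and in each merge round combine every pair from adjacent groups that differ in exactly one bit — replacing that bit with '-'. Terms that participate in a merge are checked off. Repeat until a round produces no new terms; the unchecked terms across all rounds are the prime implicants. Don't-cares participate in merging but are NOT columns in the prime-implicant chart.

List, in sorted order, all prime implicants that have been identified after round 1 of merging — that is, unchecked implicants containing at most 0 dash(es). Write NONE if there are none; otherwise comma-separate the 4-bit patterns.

Round 0: 0010✓ 0011✓ 0100✓ 0101✓ 0110✓ 0111✓ 1001 1010✓ 1100✓ 1110✓
Round 1: -010✓ -100✓ -110✓ 0-10✓ 0-11✓ 001-✓ 01-0✓ 01-1✓ 010-✓ 011-✓ 1-10✓ 11-0✓
Round 2: --10 -1-0 0-1- 01--
PIs = {--10, -1-0, 0-1-, 01--, 1001}

1001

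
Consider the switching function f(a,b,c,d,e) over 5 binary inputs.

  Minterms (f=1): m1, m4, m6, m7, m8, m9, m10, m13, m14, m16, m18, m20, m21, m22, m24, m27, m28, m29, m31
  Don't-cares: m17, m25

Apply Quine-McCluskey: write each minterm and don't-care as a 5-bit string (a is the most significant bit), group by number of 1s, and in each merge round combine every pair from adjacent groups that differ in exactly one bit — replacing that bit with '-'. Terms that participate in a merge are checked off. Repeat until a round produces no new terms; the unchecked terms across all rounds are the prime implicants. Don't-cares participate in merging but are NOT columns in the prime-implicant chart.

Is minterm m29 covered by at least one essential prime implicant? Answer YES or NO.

size-2^0 implicants → 00001(✓)  00100(✓)  00110(✓)  00111(✓)  01000(✓)  01001(✓)  01010(✓)  01101(✓)  01110(✓)  10000(✓)  10001(✓)  10010(✓)  10100(✓)  10101(✓)  10110(✓)  11000(✓)  11001(✓)  11011(✓)  11100(✓)  11101(✓)  11111(✓)
size-2^1 implicants → -0001(✓)  -0100(✓)  -0110(✓)  -1000(✓)  -1001(✓)  -1101(✓)  0-001(✓)  0-110  001-0(✓)  0011-  01-01(✓)  01-10  010-0  0100-(✓)  1-000(✓)  1-001(✓)  1-100(✓)  1-101(✓)  10-00(✓)  10-01(✓)  10-10(✓)  100-0(✓)  1000-(✓)  101-0(✓)  1010-(✓)  11-00(✓)  11-01(✓)  11-11(✓)  110-1(✓)  1100-(✓)  111-1(✓)  1110-(✓)
size-2^2 implicants → --001  -01-0  -1-01  -100-  1--00(✓)  1--01(✓)  1-00-(✓)  1-10-(✓)  10--0  10-0-(✓)  11--1  11-0-(✓)
size-2^3 implicants → 1--0-
Unchecked terms (primes): --001, -01-0, -1-01, -100-, 0-110, 0011-, 01-10, 010-0, 1--0-, 10--0, 11--1
Minterm coverage:
  m1 ⊆ --001 [E]
  m4 ⊆ -01-0 [E]
  m6 ⊆ -01-0,0-110,0011-
  m7 ⊆ 0011- [E]
  m8 ⊆ -100-,010-0
  m9 ⊆ --001,-1-01,-100-
  m10 ⊆ 01-10,010-0
  m13 ⊆ -1-01 [E]
  m14 ⊆ 0-110,01-10
  m16 ⊆ 1--0-,10--0
  m18 ⊆ 10--0 [E]
  m20 ⊆ -01-0,1--0-,10--0
  m21 ⊆ 1--0- [E]
  m22 ⊆ -01-0,10--0
  m24 ⊆ -100-,1--0-
  m27 ⊆ 11--1 [E]
  m28 ⊆ 1--0- [E]
  m29 ⊆ -1-01,1--0-,11--1
  m31 ⊆ 11--1 [E]
E = {--001, -01-0, -1-01, 0011-, 1--0-, 10--0, 11--1}

YES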